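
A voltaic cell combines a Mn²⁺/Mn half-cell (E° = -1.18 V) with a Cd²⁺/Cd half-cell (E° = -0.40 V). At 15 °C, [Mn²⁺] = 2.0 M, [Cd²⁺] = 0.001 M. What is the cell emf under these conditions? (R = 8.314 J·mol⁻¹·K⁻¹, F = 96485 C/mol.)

The Cd²⁺/Cd couple has the higher reduction potential and acts as the cathode, so E°_cell = -0.40 − (-1.18) = 0.78 V.
Balancing electrons gives n = 2; the reaction quotient is Q = [Mn²⁺]/[Cd²⁺] = 2000.
E = E° − (RT/nF) ln Q = 0.78 − (8.314×288)/(2×96485) × (7.601) = 0.780 − 0.094 = 0.686 V.

0.686 V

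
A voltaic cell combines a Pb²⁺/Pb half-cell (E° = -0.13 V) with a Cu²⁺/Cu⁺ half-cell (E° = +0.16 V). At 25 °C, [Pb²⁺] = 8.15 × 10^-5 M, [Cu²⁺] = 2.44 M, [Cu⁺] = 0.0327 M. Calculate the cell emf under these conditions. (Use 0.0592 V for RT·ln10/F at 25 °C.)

0.522 V

The Cu²⁺/Cu⁺ couple has the higher reduction potential and acts as the cathode, so E°_cell = +0.16 − (-0.13) = 0.29 V.
Balancing electrons gives n = 2; the reaction quotient is Q = [Pb²⁺]·[Cu⁺]^2/[Cu²⁺]^2 = 1.46 × 10^-8.
At 25 °C, E = E° − (0.0592/n) log Q = 0.29 − (0.0592/2)(-7.835) = 0.290 + 0.232 = 0.522 V.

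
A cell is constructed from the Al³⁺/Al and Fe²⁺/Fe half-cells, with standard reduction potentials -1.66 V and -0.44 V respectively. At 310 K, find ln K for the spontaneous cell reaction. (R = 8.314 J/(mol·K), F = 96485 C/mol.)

E°_cell = -0.44 − (-1.66) = 1.22 V, with n = 6 electrons transferred.
At equilibrium E = 0, so the Nernst equation gives ln K = nFE°/RT = (6)(96485)(1.22)/((8.314)(310)) = 274.03.

ln K = 274.0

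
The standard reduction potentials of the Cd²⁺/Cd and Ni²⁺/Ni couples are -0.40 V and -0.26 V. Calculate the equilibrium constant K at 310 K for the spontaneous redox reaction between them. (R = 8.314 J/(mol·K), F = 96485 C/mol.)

E°_cell = -0.26 − (-0.40) = 0.14 V, with n = 2 electrons transferred.
At equilibrium E = 0, so the Nernst equation gives ln K = nFE°/RT = (2)(96485)(0.14)/((8.314)(310)) = 10.48.
K = e^10.48 = 3.6 × 10^4.

3.6 × 10^4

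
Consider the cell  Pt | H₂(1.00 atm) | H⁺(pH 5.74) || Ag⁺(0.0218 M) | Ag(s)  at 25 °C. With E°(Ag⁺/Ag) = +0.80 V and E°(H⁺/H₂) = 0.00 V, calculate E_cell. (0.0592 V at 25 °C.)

The Ag⁺/Ag couple is the cathode, so E°_cell = 0.80 V; n = 2.
[H⁺] = 10^(−5.74) = 1.8 × 10^-6 M, and Q = [H⁺]^2 / ([Ag⁺]^2·P(H₂)) = 6.97 × 10^-9.
E = E° − (0.0592/2) log Q = 0.80 − (0.0592/2)(-8.157) = 1.041 V.

1.04 V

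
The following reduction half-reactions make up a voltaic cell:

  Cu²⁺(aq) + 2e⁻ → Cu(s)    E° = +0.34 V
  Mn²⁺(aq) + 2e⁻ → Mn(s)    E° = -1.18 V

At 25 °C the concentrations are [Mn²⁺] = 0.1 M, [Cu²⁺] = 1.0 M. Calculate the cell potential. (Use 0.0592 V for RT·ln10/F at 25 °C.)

1.55 V

The Cu²⁺/Cu couple has the higher reduction potential and acts as the cathode, so E°_cell = +0.34 − (-1.18) = 1.52 V.
Balancing electrons gives n = 2; the reaction quotient is Q = [Mn²⁺]/[Cu²⁺] = 0.100.
At 25 °C, E = E° − (0.0592/n) log Q = 1.52 − (0.0592/2)(-1.000) = 1.520 + 0.030 = 1.550 V.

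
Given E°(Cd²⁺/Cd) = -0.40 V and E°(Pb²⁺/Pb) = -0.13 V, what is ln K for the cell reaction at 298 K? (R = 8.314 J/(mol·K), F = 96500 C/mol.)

E°_cell = -0.13 − (-0.40) = 0.27 V, with n = 2 electrons transferred.
At equilibrium E = 0, so the Nernst equation gives ln K = nFE°/RT = (2)(96500)(0.27)/((8.314)(298)) = 21.03.

ln K = 21.0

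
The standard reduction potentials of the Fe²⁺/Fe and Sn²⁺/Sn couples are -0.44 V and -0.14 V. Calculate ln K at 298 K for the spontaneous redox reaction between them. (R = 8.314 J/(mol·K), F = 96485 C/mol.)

ln K = 23.4

E°_cell = -0.14 − (-0.44) = 0.30 V, with n = 2 electrons transferred.
At equilibrium E = 0, so the Nernst equation gives ln K = nFE°/RT = (2)(96485)(0.30)/((8.314)(298)) = 23.37.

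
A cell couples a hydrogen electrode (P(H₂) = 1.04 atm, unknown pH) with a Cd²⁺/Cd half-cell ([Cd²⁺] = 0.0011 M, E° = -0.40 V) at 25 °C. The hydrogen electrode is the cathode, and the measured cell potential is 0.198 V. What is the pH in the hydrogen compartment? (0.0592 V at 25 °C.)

E°_cell = 0.40 V and n = 2.
log Q = n(E° − E)/0.0592 = 2×(0.40 − 0.198)/0.0592 = 6.824.
With Q = [Cd²⁺]·P(H₂) / [H⁺]^2, solving for [H⁺] gives log[H⁺] = -4.883, so pH = 4.88.

pH = 4.88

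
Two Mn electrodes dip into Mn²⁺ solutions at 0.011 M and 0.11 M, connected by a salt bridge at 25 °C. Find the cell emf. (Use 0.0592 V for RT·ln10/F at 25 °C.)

0.030 V

Both half-cells are Mn²⁺/Mn, so E°_cell = 0. The concentrated side is the cathode; the cell reaction moves Mn²⁺ from high to low concentration with n = 2.
Q = [Mn²⁺]_dilute/[Mn²⁺]_conc = 0.011/0.11 = 0.100.
E = 0 − (0.0592/2) log Q = −(0.0592/2)(-1.000) = 0.0296 V.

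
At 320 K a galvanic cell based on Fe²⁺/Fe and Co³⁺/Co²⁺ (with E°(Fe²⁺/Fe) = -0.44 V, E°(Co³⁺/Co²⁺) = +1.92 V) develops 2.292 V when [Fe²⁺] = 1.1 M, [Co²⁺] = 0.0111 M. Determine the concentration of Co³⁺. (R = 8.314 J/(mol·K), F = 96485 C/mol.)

9.9 × 10^-4 M

From the Nernst equation, ln Q = nF(E° − E)/RT = 2×96485×(2.36 − 2.292)/(8.314×320) = 4.932, so Q = 139.
With Q = [Fe²⁺]·[Co²⁺]^2/[Co³⁺]^2 and the known concentrations, [Co³⁺]^2 in the denominator gives [Co³⁺] = 9.9 × 10^-4 M.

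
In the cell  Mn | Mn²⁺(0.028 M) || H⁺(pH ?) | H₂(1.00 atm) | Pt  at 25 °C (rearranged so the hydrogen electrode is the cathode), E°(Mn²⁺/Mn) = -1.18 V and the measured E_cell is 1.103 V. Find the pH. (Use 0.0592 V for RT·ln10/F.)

pH = 2.08

E°_cell = 1.18 V and n = 2.
log Q = n(E° − E)/0.0592 = 2×(1.18 − 1.103)/0.0592 = 2.601.
With Q = [Mn²⁺]·P(H₂) / [H⁺]^2, solving for [H⁺] gives log[H⁺] = -2.077, so pH = 2.08.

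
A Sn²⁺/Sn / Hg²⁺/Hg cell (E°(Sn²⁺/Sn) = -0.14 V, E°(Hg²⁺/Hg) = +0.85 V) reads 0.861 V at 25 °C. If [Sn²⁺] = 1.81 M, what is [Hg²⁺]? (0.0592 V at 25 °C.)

From the Nernst equation, log Q = n(E° − E)/0.0592 = 2(0.99 − 0.861)/0.0592 = 4.358, so Q = 2.28 × 10^4.
With Q = [Sn²⁺]/[Hg²⁺] and the known concentrations, [Hg²⁺] in the denominator gives [Hg²⁺] = 7.9 × 10^-5 M.

7.9 × 10^-5 M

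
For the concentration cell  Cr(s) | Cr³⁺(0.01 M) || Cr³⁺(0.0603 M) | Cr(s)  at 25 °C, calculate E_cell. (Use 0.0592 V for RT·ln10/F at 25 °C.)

Both half-cells are Cr³⁺/Cr, so E°_cell = 0. The concentrated side is the cathode; the cell reaction moves Cr³⁺ from high to low concentration with n = 3.
Q = [Cr³⁺]_dilute/[Cr³⁺]_conc = 0.01/0.0603 = 0.166.
E = 0 − (0.0592/3) log Q = −(0.0592/3)(-0.780) = 0.0154 V.

0.015 V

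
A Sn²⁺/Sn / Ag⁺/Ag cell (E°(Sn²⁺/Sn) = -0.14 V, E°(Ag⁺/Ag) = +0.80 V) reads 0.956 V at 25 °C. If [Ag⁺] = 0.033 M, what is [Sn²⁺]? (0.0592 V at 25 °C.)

From the Nernst equation, log Q = n(E° − E)/0.0592 = 2(0.94 − 0.956)/0.0592 = -0.541, so Q = 0.288.
With Q = [Sn²⁺]/[Ag⁺]^2 and the known concentrations, [Sn²⁺] in the numerator gives [Sn²⁺] = 3.1 × 10^-4 M.

3.1 × 10^-4 M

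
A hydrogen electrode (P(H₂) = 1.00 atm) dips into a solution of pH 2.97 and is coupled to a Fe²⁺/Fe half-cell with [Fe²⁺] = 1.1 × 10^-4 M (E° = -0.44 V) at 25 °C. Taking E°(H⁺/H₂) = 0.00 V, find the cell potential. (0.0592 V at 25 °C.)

The hydrogen couple is the cathode, so E°_cell = 0.44 V; n = 2.
[H⁺] = 10^(−2.97) = 0.0011 M, and Q = [Fe²⁺]·P(H₂) / [H⁺]^2 = 95.8.
E = E° − (0.0592/2) log Q = 0.44 − (0.0592/2)(1.981) = 0.381 V.

0.38 V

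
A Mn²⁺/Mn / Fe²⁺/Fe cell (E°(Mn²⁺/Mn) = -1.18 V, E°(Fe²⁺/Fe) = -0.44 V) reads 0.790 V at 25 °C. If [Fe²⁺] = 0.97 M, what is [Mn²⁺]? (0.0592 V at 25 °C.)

From the Nernst equation, log Q = n(E° − E)/0.0592 = 2(0.74 − 0.790)/0.0592 = -1.689, so Q = 0.0205.
With Q = [Mn²⁺]/[Fe²⁺] and the known concentrations, [Mn²⁺] in the numerator gives [Mn²⁺] = 0.02 M.

0.02 M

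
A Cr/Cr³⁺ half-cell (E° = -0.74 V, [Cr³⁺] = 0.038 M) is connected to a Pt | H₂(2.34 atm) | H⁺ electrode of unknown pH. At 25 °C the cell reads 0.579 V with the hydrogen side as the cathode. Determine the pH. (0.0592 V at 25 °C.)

E°_cell = 0.74 V and n = 6.
log Q = n(E° − E)/0.0592 = 6×(0.74 − 0.579)/0.0592 = 16.318.
With Q = [Cr³⁺]^2·P(H₂)^3 / [H⁺]^6, solving for [H⁺] gives log[H⁺] = -3.008, so pH = 3.01.

pH = 3.01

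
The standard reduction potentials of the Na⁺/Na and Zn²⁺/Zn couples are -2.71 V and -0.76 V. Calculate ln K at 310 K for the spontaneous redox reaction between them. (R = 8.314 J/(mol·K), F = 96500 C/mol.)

ln K = 146.0

E°_cell = -0.76 − (-2.71) = 1.95 V, with n = 2 electrons transferred.
At equilibrium E = 0, so the Nernst equation gives ln K = nFE°/RT = (2)(96500)(1.95)/((8.314)(310)) = 146.02.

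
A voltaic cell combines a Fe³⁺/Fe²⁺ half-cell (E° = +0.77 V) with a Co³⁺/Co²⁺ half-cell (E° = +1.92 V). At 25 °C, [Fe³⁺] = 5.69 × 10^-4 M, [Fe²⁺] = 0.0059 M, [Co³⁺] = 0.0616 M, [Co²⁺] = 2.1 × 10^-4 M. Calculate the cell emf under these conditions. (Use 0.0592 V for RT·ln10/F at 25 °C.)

The Co³⁺/Co²⁺ couple has the higher reduction potential and acts as the cathode, so E°_cell = +1.92 − (+0.77) = 1.15 V.
Balancing electrons gives n = 1; the reaction quotient is Q = [Fe³⁺]·[Co²⁺]/([Fe²⁺]·[Co³⁺]) = 3.29 × 10^-4.
At 25 °C, E = E° − (0.0592/n) log Q = 1.15 − (0.0592/1)(-3.483) = 1.150 + 0.206 = 1.356 V.

1.36 V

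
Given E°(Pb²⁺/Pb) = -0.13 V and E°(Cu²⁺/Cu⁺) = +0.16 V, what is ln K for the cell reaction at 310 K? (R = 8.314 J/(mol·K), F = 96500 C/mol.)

E°_cell = +0.16 − (-0.13) = 0.29 V, with n = 2 electrons transferred.
At equilibrium E = 0, so the Nernst equation gives ln K = nFE°/RT = (2)(96500)(0.29)/((8.314)(310)) = 21.72.

ln K = 21.7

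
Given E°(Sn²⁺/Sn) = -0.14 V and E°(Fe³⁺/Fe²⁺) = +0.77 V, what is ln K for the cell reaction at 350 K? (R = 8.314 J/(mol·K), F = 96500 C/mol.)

E°_cell = +0.77 − (-0.14) = 0.91 V, with n = 2 electrons transferred.
At equilibrium E = 0, so the Nernst equation gives ln K = nFE°/RT = (2)(96500)(0.91)/((8.314)(350)) = 60.36.

ln K = 60.4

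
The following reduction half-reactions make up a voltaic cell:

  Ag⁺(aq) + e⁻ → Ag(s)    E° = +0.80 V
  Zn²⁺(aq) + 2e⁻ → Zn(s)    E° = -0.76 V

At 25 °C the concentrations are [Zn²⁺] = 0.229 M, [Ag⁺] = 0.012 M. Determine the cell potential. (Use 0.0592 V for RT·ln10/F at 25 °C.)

1.47 V

The Ag⁺/Ag couple has the higher reduction potential and acts as the cathode, so E°_cell = +0.80 − (-0.76) = 1.56 V.
Balancing electrons gives n = 2; the reaction quotient is Q = [Zn²⁺]/[Ag⁺]^2 = 1590.
At 25 °C, E = E° − (0.0592/n) log Q = 1.56 − (0.0592/2)(3.201) = 1.560 − 0.095 = 1.465 V.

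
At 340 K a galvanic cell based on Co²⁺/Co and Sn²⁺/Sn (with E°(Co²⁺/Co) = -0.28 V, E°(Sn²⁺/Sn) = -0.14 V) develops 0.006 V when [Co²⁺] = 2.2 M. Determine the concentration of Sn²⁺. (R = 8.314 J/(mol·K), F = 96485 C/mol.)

2.3 × 10^-4 M

From the Nernst equation, ln Q = nF(E° − E)/RT = 2×96485×(0.14 − 0.006)/(8.314×340) = 9.148, so Q = 9390.
With Q = [Co²⁺]/[Sn²⁺] and the known concentrations, [Sn²⁺] in the denominator gives [Sn²⁺] = 2.3 × 10^-4 M.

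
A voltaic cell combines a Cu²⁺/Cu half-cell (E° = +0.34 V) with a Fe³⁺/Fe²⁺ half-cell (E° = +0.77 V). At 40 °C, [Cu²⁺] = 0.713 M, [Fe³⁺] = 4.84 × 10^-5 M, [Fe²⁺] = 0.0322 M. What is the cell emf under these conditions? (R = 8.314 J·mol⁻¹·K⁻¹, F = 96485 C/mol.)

The Fe³⁺/Fe²⁺ couple has the higher reduction potential and acts as the cathode, so E°_cell = +0.77 − (+0.34) = 0.43 V.
Balancing electrons gives n = 2; the reaction quotient is Q = [Cu²⁺]·[Fe²⁺]^2/[Fe³⁺]^2 = 3.16 × 10^5.
E = E° − (RT/nF) ln Q = 0.43 − (8.314×313)/(2×96485) × (12.662) = 0.430 − 0.171 = 0.259 V.

0.259 V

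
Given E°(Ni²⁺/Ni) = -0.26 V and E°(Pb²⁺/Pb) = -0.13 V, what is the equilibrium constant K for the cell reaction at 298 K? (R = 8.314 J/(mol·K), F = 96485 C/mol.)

2.5 × 10^4

E°_cell = -0.13 − (-0.26) = 0.13 V, with n = 2 electrons transferred.
At equilibrium E = 0, so the Nernst equation gives ln K = nFE°/RT = (2)(96485)(0.13)/((8.314)(298)) = 10.13.
K = e^10.13 = 2.5 × 10^4.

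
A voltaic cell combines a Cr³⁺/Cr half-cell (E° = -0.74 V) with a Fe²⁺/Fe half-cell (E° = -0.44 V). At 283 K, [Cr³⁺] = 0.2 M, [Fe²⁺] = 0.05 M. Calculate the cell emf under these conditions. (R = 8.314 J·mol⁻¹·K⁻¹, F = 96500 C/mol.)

0.277 V

The Fe²⁺/Fe couple has the higher reduction potential and acts as the cathode, so E°_cell = -0.44 − (-0.74) = 0.30 V.
Balancing electrons gives n = 6; the reaction quotient is Q = [Cr³⁺]^2/[Fe²⁺]^3 = 320.
E = E° − (RT/nF) ln Q = 0.30 − (8.314×283)/(6×96500) × (5.768) = 0.300 − 0.023 = 0.277 V.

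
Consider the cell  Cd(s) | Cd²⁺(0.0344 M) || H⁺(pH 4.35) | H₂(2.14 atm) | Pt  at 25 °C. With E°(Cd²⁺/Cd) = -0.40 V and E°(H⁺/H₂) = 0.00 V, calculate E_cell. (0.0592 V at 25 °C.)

The hydrogen couple is the cathode, so E°_cell = 0.40 V; n = 2.
[H⁺] = 10^(−4.35) = 4.5 × 10^-5 M, and Q = [Cd²⁺]·P(H₂) / [H⁺]^2 = 3.69 × 10^7.
E = E° − (0.0592/2) log Q = 0.40 − (0.0592/2)(7.567) = 0.176 V.

0.18 V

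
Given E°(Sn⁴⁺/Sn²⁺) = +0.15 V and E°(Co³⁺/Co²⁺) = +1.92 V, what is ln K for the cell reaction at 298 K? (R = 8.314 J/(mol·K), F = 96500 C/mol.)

E°_cell = +1.92 − (+0.15) = 1.77 V, with n = 2 electrons transferred.
At equilibrium E = 0, so the Nernst equation gives ln K = nFE°/RT = (2)(96500)(1.77)/((8.314)(298)) = 137.88.

ln K = 137.9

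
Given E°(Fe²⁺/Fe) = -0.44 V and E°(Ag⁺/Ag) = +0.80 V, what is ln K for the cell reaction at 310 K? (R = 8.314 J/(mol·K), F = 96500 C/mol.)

E°_cell = +0.80 − (-0.44) = 1.24 V, with n = 2 electrons transferred.
At equilibrium E = 0, so the Nernst equation gives ln K = nFE°/RT = (2)(96500)(1.24)/((8.314)(310)) = 92.86.

ln K = 92.9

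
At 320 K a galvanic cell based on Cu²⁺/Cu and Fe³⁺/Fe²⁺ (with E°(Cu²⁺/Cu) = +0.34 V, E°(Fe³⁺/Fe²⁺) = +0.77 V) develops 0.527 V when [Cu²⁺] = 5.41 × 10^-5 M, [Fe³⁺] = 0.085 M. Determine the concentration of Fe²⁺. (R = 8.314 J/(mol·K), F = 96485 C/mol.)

0.34 M

From the Nernst equation, ln Q = nF(E° − E)/RT = 2×96485×(0.43 − 0.527)/(8.314×320) = -7.036, so Q = 8.8 × 10^-4.
With Q = [Cu²⁺]·[Fe²⁺]^2/[Fe³⁺]^2 and the known concentrations, [Fe²⁺]^2 in the numerator gives [Fe²⁺] = 0.34 M.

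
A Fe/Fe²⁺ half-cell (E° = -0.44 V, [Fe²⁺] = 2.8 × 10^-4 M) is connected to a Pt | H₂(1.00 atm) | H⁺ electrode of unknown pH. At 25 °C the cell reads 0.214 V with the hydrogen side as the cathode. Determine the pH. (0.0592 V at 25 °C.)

E°_cell = 0.44 V and n = 2.
log Q = n(E° − E)/0.0592 = 2×(0.44 − 0.214)/0.0592 = 7.635.
With Q = [Fe²⁺]·P(H₂) / [H⁺]^2, solving for [H⁺] gives log[H⁺] = -5.594, so pH = 5.59.

pH = 5.59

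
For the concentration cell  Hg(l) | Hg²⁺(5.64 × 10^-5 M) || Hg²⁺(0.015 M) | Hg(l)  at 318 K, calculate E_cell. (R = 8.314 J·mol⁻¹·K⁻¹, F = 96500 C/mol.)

0.076 V

Both half-cells are Hg²⁺/Hg, so E°_cell = 0. The concentrated side is the cathode; the cell reaction moves Hg²⁺ from high to low concentration with n = 2.
Q = [Hg²⁺]_dilute/[Hg²⁺]_conc = 5.64 × 10^-5/0.015 = 0.00376.
E = 0 − (RT/nF) ln Q = −((8.314×318)/(2×96500))(-5.583) = 0.0765 V.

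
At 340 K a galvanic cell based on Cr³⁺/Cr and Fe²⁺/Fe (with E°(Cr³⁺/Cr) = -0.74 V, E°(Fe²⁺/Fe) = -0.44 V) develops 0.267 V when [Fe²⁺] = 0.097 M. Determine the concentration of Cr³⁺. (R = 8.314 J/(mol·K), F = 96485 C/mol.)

From the Nernst equation, ln Q = nF(E° − E)/RT = 6×96485×(0.30 − 0.267)/(8.314×340) = 6.758, so Q = 861.
With Q = [Cr³⁺]^2/[Fe²⁺]^3 and the known concentrations, [Cr³⁺]^2 in the numerator gives [Cr³⁺] = 0.89 M.

0.89 M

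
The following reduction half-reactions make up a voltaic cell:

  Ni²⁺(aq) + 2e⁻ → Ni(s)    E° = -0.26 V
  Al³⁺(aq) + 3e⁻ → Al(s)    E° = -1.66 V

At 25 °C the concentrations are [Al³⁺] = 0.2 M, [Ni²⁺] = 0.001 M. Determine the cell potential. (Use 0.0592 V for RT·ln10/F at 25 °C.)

1.32 V

The Ni²⁺/Ni couple has the higher reduction potential and acts as the cathode, so E°_cell = -0.26 − (-1.66) = 1.40 V.
Balancing electrons gives n = 6; the reaction quotient is Q = [Al³⁺]^2/[Ni²⁺]^3 = 4 × 10^7.
At 25 °C, E = E° − (0.0592/n) log Q = 1.40 − (0.0592/6)(7.602) = 1.400 − 0.075 = 1.325 V.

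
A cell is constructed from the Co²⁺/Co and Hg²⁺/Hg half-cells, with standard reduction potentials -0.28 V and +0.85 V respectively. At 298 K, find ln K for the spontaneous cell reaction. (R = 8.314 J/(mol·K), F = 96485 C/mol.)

ln K = 88.0

E°_cell = +0.85 − (-0.28) = 1.13 V, with n = 2 electrons transferred.
At equilibrium E = 0, so the Nernst equation gives ln K = nFE°/RT = (2)(96485)(1.13)/((8.314)(298)) = 88.01.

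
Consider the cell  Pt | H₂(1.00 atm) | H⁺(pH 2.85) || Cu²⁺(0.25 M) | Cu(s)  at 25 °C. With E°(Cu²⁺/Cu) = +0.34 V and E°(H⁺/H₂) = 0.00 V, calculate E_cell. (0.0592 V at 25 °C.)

0.49 V

The Cu²⁺/Cu couple is the cathode, so E°_cell = 0.34 V; n = 2.
[H⁺] = 10^(−2.85) = 0.0014 M, and Q = [H⁺]^2 / ([Cu²⁺]·P(H₂)) = 7.98 × 10^-6.
E = E° − (0.0592/2) log Q = 0.34 − (0.0592/2)(-5.098) = 0.491 V.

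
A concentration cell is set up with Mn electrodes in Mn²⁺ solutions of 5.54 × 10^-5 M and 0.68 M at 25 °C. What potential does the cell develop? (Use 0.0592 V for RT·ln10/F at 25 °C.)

Both half-cells are Mn²⁺/Mn, so E°_cell = 0. The concentrated side is the cathode; the cell reaction moves Mn²⁺ from high to low concentration with n = 2.
Q = [Mn²⁺]_dilute/[Mn²⁺]_conc = 5.54 × 10^-5/0.68 = 8.15 × 10^-5.
E = 0 − (0.0592/2) log Q = −(0.0592/2)(-4.089) = 0.1210 V.

0.12 V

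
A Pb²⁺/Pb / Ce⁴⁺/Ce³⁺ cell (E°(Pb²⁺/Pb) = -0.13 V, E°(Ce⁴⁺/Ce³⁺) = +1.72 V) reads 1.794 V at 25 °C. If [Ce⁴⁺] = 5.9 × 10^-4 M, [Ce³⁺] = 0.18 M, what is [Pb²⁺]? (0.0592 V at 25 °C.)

8.4 × 10^-4 M

From the Nernst equation, log Q = n(E° − E)/0.0592 = 2(1.85 − 1.794)/0.0592 = 1.892, so Q = 78.0.
With Q = [Pb²⁺]·[Ce³⁺]^2/[Ce⁴⁺]^2 and the known concentrations, [Pb²⁺] in the numerator gives [Pb²⁺] = 8.4 × 10^-4 M.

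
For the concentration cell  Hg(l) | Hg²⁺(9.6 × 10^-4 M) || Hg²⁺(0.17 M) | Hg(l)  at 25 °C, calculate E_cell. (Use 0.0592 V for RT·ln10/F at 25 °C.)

0.067 V

Both half-cells are Hg²⁺/Hg, so E°_cell = 0. The concentrated side is the cathode; the cell reaction moves Hg²⁺ from high to low concentration with n = 2.
Q = [Hg²⁺]_dilute/[Hg²⁺]_conc = 9.6 × 10^-4/0.17 = 0.00565.
E = 0 − (0.0592/2) log Q = −(0.0592/2)(-2.248) = 0.0665 V.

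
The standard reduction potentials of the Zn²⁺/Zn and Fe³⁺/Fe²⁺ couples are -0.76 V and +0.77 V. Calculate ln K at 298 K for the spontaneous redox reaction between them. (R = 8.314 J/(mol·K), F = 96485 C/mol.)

ln K = 119.2

E°_cell = +0.77 − (-0.76) = 1.53 V, with n = 2 electrons transferred.
At equilibrium E = 0, so the Nernst equation gives ln K = nFE°/RT = (2)(96485)(1.53)/((8.314)(298)) = 119.17.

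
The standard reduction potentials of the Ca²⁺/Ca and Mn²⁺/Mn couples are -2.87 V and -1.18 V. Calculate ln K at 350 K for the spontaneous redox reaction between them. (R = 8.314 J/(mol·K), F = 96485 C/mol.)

E°_cell = -1.18 − (-2.87) = 1.69 V, with n = 2 electrons transferred.
At equilibrium E = 0, so the Nernst equation gives ln K = nFE°/RT = (2)(96485)(1.69)/((8.314)(350)) = 112.07.

ln K = 112.1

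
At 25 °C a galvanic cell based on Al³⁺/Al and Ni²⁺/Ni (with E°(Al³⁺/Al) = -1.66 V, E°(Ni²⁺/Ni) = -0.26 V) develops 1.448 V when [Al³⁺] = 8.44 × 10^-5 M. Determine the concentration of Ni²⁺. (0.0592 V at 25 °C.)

From the Nernst equation, log Q = n(E° − E)/0.0592 = 6(1.40 − 1.448)/0.0592 = -4.865, so Q = 1.37 × 10^-5.
With Q = [Al³⁺]^2/[Ni²⁺]^3 and the known concentrations, [Ni²⁺]^3 in the denominator gives [Ni²⁺] = 0.081 M.

0.081 M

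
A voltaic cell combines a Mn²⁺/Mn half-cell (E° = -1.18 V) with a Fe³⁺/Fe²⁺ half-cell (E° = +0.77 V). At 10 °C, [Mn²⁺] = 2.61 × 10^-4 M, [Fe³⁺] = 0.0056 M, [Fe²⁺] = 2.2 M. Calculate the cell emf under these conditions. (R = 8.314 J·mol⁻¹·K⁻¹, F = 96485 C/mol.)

1.90 V

The Fe³⁺/Fe²⁺ couple has the higher reduction potential and acts as the cathode, so E°_cell = +0.77 − (-1.18) = 1.95 V.
Balancing electrons gives n = 2; the reaction quotient is Q = [Mn²⁺]·[Fe²⁺]^2/[Fe³⁺]^2 = 40.3.
E = E° − (RT/nF) ln Q = 1.95 − (8.314×283)/(2×96485) × (3.696) = 1.950 − 0.045 = 1.905 V.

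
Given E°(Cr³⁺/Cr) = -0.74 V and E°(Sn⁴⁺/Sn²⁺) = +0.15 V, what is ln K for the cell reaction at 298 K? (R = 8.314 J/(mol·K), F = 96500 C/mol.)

ln K = 208.0

E°_cell = +0.15 − (-0.74) = 0.89 V, with n = 6 electrons transferred.
At equilibrium E = 0, so the Nernst equation gives ln K = nFE°/RT = (6)(96500)(0.89)/((8.314)(298)) = 207.99.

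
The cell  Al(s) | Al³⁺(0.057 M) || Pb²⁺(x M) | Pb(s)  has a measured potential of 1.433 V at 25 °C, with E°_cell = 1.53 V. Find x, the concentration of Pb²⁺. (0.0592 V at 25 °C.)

From the Nernst equation, log Q = n(E° − E)/0.0592 = 6(1.53 − 1.433)/0.0592 = 9.831, so Q = 6.78 × 10^9.
With Q = [Al³⁺]^2/[Pb²⁺]^3 and the known concentrations, [Pb²⁺]^3 in the denominator gives [Pb²⁺] = 7.8 × 10^-5 M.

7.8 × 10^-5 M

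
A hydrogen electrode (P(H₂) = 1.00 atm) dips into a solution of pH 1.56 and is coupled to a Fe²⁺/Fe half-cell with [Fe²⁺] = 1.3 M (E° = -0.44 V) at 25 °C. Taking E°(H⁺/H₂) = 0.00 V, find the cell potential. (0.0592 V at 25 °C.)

0.34 V

The hydrogen couple is the cathode, so E°_cell = 0.44 V; n = 2.
[H⁺] = 10^(−1.56) = 0.028 M, and Q = [Fe²⁺]·P(H₂) / [H⁺]^2 = 1710.
E = E° − (0.0592/2) log Q = 0.44 − (0.0592/2)(3.234) = 0.344 V.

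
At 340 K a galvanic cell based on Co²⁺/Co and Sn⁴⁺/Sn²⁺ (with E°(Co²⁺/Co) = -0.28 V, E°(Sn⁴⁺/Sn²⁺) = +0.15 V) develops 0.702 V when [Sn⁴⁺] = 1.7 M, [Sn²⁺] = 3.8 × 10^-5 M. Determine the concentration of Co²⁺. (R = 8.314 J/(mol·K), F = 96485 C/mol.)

From the Nernst equation, ln Q = nF(E° − E)/RT = 2×96485×(0.43 − 0.702)/(8.314×340) = -18.568, so Q = 8.63 × 10^-9.
With Q = [Co²⁺]·[Sn²⁺]/[Sn⁴⁺] and the known concentrations, [Co²⁺] in the numerator gives [Co²⁺] = 3.9 × 10^-4 M.

3.9 × 10^-4 M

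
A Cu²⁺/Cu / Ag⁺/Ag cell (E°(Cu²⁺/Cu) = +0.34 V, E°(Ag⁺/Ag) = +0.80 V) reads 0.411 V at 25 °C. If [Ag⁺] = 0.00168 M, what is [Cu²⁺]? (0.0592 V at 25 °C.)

1.3 × 10^-4 M

From the Nernst equation, log Q = n(E° − E)/0.0592 = 2(0.46 − 0.411)/0.0592 = 1.655, so Q = 45.2.
With Q = [Cu²⁺]/[Ag⁺]^2 and the known concentrations, [Cu²⁺] in the numerator gives [Cu²⁺] = 1.3 × 10^-4 M.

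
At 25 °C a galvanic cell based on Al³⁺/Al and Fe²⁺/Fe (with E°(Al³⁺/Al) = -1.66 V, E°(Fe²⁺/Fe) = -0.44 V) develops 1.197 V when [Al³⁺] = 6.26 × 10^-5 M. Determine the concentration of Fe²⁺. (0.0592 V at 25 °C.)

2.6 × 10^-4 M

From the Nernst equation, log Q = n(E° − E)/0.0592 = 6(1.22 − 1.197)/0.0592 = 2.331, so Q = 214.
With Q = [Al³⁺]^2/[Fe²⁺]^3 and the known concentrations, [Fe²⁺]^3 in the denominator gives [Fe²⁺] = 2.6 × 10^-4 M.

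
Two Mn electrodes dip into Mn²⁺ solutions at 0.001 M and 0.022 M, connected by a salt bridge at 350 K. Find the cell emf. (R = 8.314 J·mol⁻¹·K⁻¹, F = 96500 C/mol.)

0.047 V

Both half-cells are Mn²⁺/Mn, so E°_cell = 0. The concentrated side is the cathode; the cell reaction moves Mn²⁺ from high to low concentration with n = 2.
Q = [Mn²⁺]_dilute/[Mn²⁺]_conc = 0.001/0.022 = 0.0455.
E = 0 − (RT/nF) ln Q = −((8.314×350)/(2×96500))(-3.091) = 0.0466 V.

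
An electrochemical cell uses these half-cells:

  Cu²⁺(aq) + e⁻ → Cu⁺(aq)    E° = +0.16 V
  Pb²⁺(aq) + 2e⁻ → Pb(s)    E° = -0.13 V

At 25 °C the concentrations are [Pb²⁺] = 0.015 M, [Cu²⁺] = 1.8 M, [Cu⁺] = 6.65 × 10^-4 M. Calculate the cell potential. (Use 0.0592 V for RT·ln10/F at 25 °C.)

The Cu²⁺/Cu⁺ couple has the higher reduction potential and acts as the cathode, so E°_cell = +0.16 − (-0.13) = 0.29 V.
Balancing electrons gives n = 2; the reaction quotient is Q = [Pb²⁺]·[Cu⁺]^2/[Cu²⁺]^2 = 2.05 × 10^-9.
At 25 °C, E = E° − (0.0592/n) log Q = 0.29 − (0.0592/2)(-8.689) = 0.290 + 0.257 = 0.547 V.

0.547 V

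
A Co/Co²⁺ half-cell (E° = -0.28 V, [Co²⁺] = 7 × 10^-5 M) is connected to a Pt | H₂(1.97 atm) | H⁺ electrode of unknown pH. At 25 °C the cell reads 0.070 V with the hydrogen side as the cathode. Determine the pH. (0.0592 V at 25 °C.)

E°_cell = 0.28 V and n = 2.
log Q = n(E° − E)/0.0592 = 2×(0.28 − 0.070)/0.0592 = 7.095.
With Q = [Co²⁺]·P(H₂) / [H⁺]^2, solving for [H⁺] gives log[H⁺] = -5.478, so pH = 5.48.

pH = 5.48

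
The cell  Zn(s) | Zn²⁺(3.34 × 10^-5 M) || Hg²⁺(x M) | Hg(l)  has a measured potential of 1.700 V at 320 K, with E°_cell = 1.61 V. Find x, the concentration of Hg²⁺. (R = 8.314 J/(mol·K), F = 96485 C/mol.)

From the Nernst equation, ln Q = nF(E° − E)/RT = 2×96485×(1.61 − 1.700)/(8.314×320) = -6.528, so Q = 0.00146.
With Q = [Zn²⁺]/[Hg²⁺] and the known concentrations, [Hg²⁺] in the denominator gives [Hg²⁺] = 0.023 M.

0.023 M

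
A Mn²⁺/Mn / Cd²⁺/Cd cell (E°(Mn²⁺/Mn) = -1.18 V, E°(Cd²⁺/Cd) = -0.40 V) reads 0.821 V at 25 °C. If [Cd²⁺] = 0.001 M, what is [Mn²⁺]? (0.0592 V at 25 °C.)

From the Nernst equation, log Q = n(E° − E)/0.0592 = 2(0.78 − 0.821)/0.0592 = -1.385, so Q = 0.0412.
With Q = [Mn²⁺]/[Cd²⁺] and the known concentrations, [Mn²⁺] in the numerator gives [Mn²⁺] = 4.1 × 10^-5 M.

4.1 × 10^-5 M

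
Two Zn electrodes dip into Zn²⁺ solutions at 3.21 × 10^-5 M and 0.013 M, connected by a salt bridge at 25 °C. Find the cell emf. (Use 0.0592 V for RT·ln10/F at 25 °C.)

Both half-cells are Zn²⁺/Zn, so E°_cell = 0. The concentrated side is the cathode; the cell reaction moves Zn²⁺ from high to low concentration with n = 2.
Q = [Zn²⁺]_dilute/[Zn²⁺]_conc = 3.21 × 10^-5/0.013 = 0.00247.
E = 0 − (0.0592/2) log Q = −(0.0592/2)(-2.607) = 0.0772 V.

0.077 V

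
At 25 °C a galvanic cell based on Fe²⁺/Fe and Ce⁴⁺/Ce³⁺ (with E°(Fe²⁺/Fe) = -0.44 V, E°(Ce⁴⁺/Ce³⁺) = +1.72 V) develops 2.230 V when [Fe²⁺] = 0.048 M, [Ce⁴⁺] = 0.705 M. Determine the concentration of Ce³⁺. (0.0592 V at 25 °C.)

0.21 M

From the Nernst equation, log Q = n(E° − E)/0.0592 = 2(2.16 − 2.230)/0.0592 = -2.365, so Q = 0.00432.
With Q = [Fe²⁺]·[Ce³⁺]^2/[Ce⁴⁺]^2 and the known concentrations, [Ce³⁺]^2 in the numerator gives [Ce³⁺] = 0.21 M.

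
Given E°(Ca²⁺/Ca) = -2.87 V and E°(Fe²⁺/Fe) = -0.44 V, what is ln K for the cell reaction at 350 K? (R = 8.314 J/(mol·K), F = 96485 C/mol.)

ln K = 161.1

E°_cell = -0.44 − (-2.87) = 2.43 V, with n = 2 electrons transferred.
At equilibrium E = 0, so the Nernst equation gives ln K = nFE°/RT = (2)(96485)(2.43)/((8.314)(350)) = 161.15.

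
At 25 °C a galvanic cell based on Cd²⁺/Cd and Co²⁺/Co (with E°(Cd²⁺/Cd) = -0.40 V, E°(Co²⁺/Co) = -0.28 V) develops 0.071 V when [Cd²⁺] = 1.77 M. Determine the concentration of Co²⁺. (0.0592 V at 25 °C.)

0.039 M

From the Nernst equation, log Q = n(E° − E)/0.0592 = 2(0.12 − 0.071)/0.0592 = 1.655, so Q = 45.2.
With Q = [Cd²⁺]/[Co²⁺] and the known concentrations, [Co²⁺] in the denominator gives [Co²⁺] = 0.039 M.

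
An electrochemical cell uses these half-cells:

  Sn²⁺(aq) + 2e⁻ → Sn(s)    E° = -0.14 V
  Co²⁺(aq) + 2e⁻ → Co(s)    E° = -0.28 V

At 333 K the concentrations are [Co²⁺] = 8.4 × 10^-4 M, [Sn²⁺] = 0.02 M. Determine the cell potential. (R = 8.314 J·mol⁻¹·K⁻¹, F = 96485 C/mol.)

0.185 V

The Sn²⁺/Sn couple has the higher reduction potential and acts as the cathode, so E°_cell = -0.14 − (-0.28) = 0.14 V.
Balancing electrons gives n = 2; the reaction quotient is Q = [Co²⁺]/[Sn²⁺] = 0.0420.
E = E° − (RT/nF) ln Q = 0.14 − (8.314×333)/(2×96485) × (-3.170) = 0.140 + 0.045 = 0.185 V.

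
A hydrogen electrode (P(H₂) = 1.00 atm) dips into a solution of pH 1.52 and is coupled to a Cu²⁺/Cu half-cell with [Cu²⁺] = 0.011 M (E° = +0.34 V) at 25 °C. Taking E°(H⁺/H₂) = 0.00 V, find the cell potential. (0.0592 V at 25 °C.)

The Cu²⁺/Cu couple is the cathode, so E°_cell = 0.34 V; n = 2.
[H⁺] = 10^(−1.52) = 0.030 M, and Q = [H⁺]^2 / ([Cu²⁺]·P(H₂)) = 0.0829.
E = E° − (0.0592/2) log Q = 0.34 − (0.0592/2)(-1.081) = 0.372 V.

0.37 V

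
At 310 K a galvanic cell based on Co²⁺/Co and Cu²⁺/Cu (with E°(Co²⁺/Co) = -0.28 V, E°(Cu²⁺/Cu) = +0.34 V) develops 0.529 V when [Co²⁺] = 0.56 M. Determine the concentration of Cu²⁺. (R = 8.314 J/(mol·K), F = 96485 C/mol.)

From the Nernst equation, ln Q = nF(E° − E)/RT = 2×96485×(0.62 − 0.529)/(8.314×310) = 6.813, so Q = 910.
With Q = [Co²⁺]/[Cu²⁺] and the known concentrations, [Cu²⁺] in the denominator gives [Cu²⁺] = 6.2 × 10^-4 M.

6.2 × 10^-4 M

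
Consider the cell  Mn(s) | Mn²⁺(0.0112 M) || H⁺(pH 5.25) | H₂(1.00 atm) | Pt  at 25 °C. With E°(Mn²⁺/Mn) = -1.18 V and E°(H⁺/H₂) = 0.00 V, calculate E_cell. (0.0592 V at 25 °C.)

The hydrogen couple is the cathode, so E°_cell = 1.18 V; n = 2.
[H⁺] = 10^(−5.25) = 5.6 × 10^-6 M, and Q = [Mn²⁺]·P(H₂) / [H⁺]^2 = 3.54 × 10^8.
E = E° − (0.0592/2) log Q = 1.18 − (0.0592/2)(8.549) = 0.927 V.

0.93 V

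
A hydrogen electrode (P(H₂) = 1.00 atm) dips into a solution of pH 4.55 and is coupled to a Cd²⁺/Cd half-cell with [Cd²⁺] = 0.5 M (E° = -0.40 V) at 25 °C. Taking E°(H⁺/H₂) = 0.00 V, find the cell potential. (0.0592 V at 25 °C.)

The hydrogen couple is the cathode, so E°_cell = 0.40 V; n = 2.
[H⁺] = 10^(−4.55) = 2.8 × 10^-5 M, and Q = [Cd²⁺]·P(H₂) / [H⁺]^2 = 6.29 × 10^8.
E = E° − (0.0592/2) log Q = 0.40 − (0.0592/2)(8.799) = 0.140 V.

0.14 V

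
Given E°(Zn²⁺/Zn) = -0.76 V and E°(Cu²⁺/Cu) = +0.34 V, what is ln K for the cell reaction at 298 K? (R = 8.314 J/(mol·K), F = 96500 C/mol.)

E°_cell = +0.34 − (-0.76) = 1.10 V, with n = 2 electrons transferred.
At equilibrium E = 0, so the Nernst equation gives ln K = nFE°/RT = (2)(96500)(1.10)/((8.314)(298)) = 85.69.

ln K = 85.7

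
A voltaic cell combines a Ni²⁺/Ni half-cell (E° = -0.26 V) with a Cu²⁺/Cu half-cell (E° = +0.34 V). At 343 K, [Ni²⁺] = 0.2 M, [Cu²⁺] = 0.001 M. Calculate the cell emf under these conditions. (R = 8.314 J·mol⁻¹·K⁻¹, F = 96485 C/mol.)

0.522 V

The Cu²⁺/Cu couple has the higher reduction potential and acts as the cathode, so E°_cell = +0.34 − (-0.26) = 0.60 V.
Balancing electrons gives n = 2; the reaction quotient is Q = [Ni²⁺]/[Cu²⁺] = 200.
E = E° − (RT/nF) ln Q = 0.60 − (8.314×343)/(2×96485) × (5.298) = 0.600 − 0.078 = 0.522 V.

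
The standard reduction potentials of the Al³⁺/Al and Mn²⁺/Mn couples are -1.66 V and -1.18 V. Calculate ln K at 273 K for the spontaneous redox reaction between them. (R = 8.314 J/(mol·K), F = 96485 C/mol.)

ln K = 122.4

E°_cell = -1.18 − (-1.66) = 0.48 V, with n = 6 electrons transferred.
At equilibrium E = 0, so the Nernst equation gives ln K = nFE°/RT = (6)(96485)(0.48)/((8.314)(273)) = 122.43.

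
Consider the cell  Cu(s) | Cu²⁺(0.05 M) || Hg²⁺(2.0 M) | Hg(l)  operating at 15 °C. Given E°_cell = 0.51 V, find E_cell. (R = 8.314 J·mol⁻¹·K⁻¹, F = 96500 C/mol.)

Balancing electrons gives n = 2; the reaction quotient is Q = [Cu²⁺]/[Hg²⁺] = 0.0250.
E = E° − (RT/nF) ln Q = 0.51 − (8.314×288)/(2×96500) × (-3.689) = 0.510 + 0.046 = 0.556 V.

0.556 V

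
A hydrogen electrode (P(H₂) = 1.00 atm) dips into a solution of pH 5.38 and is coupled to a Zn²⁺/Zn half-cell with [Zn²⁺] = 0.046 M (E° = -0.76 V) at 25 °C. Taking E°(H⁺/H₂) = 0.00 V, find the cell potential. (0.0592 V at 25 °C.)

The hydrogen couple is the cathode, so E°_cell = 0.76 V; n = 2.
[H⁺] = 10^(−5.38) = 4.2 × 10^-6 M, and Q = [Zn²⁺]·P(H₂) / [H⁺]^2 = 2.65 × 10^9.
E = E° − (0.0592/2) log Q = 0.76 − (0.0592/2)(9.423) = 0.481 V.

0.48 V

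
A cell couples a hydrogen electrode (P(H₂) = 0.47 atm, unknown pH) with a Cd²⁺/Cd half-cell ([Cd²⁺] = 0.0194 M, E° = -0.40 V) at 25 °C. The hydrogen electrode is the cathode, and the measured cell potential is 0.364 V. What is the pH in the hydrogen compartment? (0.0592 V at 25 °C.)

E°_cell = 0.40 V and n = 2.
log Q = n(E° − E)/0.0592 = 2×(0.40 − 0.364)/0.0592 = 1.216.
With Q = [Cd²⁺]·P(H₂) / [H⁺]^2, solving for [H⁺] gives log[H⁺] = -1.628, so pH = 1.63.

pH = 1.63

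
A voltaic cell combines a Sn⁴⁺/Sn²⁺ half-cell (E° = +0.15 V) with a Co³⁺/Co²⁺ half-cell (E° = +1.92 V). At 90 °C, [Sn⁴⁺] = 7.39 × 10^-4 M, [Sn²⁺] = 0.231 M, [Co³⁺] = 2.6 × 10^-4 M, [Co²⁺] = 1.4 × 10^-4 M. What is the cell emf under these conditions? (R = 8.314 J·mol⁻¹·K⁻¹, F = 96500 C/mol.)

1.88 V

The Co³⁺/Co²⁺ couple has the higher reduction potential and acts as the cathode, so E°_cell = +1.92 − (+0.15) = 1.77 V.
Balancing electrons gives n = 2; the reaction quotient is Q = [Sn⁴⁺]·[Co²⁺]^2/([Sn²⁺]·[Co³⁺]^2) = 9.28 × 10^-4.
E = E° − (RT/nF) ln Q = 1.77 − (8.314×363)/(2×96500) × (-6.983) = 1.770 + 0.109 = 1.879 V.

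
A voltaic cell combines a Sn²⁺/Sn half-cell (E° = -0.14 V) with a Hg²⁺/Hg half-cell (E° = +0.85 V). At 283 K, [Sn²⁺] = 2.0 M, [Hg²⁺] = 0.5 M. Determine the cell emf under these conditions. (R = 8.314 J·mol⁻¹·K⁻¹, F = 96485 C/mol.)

The Hg²⁺/Hg couple has the higher reduction potential and acts as the cathode, so E°_cell = +0.85 − (-0.14) = 0.99 V.
Balancing electrons gives n = 2; the reaction quotient is Q = [Sn²⁺]/[Hg²⁺] = 4.00.
E = E° − (RT/nF) ln Q = 0.99 − (8.314×283)/(2×96485) × (1.386) = 0.990 − 0.017 = 0.973 V.

0.973 V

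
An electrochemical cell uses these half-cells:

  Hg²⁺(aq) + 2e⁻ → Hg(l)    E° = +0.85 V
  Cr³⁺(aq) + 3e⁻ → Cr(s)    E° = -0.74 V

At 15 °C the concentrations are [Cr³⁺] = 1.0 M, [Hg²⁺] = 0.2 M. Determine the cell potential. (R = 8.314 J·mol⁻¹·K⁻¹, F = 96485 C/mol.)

The Hg²⁺/Hg couple has the higher reduction potential and acts as the cathode, so E°_cell = +0.85 − (-0.74) = 1.59 V.
Balancing electrons gives n = 6; the reaction quotient is Q = [Cr³⁺]^2/[Hg²⁺]^3 = 125.
E = E° − (RT/nF) ln Q = 1.59 − (8.314×288)/(6×96485) × (4.828) = 1.590 − 0.020 = 1.570 V.

1.57 V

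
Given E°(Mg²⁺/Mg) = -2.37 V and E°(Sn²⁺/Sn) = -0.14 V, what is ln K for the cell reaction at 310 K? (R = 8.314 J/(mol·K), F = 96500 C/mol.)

E°_cell = -0.14 − (-2.37) = 2.23 V, with n = 2 electrons transferred.
At equilibrium E = 0, so the Nernst equation gives ln K = nFE°/RT = (2)(96500)(2.23)/((8.314)(310)) = 166.99.

ln K = 167.0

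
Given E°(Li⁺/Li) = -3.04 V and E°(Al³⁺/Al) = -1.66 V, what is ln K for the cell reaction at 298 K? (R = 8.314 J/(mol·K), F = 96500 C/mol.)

E°_cell = -1.66 − (-3.04) = 1.38 V, with n = 3 electrons transferred.
At equilibrium E = 0, so the Nernst equation gives ln K = nFE°/RT = (3)(96500)(1.38)/((8.314)(298)) = 161.25.

ln K = 161.3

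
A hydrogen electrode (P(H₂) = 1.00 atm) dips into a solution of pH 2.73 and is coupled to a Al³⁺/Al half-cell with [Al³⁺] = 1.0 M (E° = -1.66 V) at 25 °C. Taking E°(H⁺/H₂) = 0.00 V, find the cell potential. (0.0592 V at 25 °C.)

1.50 V

The hydrogen couple is the cathode, so E°_cell = 1.66 V; n = 6.
[H⁺] = 10^(−2.73) = 0.0019 M, and Q = [Al³⁺]^2·P(H₂)^3 / [H⁺]^6 = 2.4 × 10^16.
E = E° − (0.0592/6) log Q = 1.66 − (0.0592/6)(16.380) = 1.498 V.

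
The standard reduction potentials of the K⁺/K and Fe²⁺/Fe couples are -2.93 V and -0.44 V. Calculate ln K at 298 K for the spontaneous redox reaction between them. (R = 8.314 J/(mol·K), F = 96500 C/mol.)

ln K = 194.0

E°_cell = -0.44 − (-2.93) = 2.49 V, with n = 2 electrons transferred.
At equilibrium E = 0, so the Nernst equation gives ln K = nFE°/RT = (2)(96500)(2.49)/((8.314)(298)) = 193.97.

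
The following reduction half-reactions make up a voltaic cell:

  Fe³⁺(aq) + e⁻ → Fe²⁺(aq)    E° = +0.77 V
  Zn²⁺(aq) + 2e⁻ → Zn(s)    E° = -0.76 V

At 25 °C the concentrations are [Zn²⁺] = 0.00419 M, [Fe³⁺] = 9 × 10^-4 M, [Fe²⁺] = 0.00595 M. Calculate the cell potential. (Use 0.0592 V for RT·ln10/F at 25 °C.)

The Fe³⁺/Fe²⁺ couple has the higher reduction potential and acts as the cathode, so E°_cell = +0.77 − (-0.76) = 1.53 V.
Balancing electrons gives n = 2; the reaction quotient is Q = [Zn²⁺]·[Fe²⁺]^2/[Fe³⁺]^2 = 0.183.
At 25 °C, E = E° − (0.0592/n) log Q = 1.53 − (0.0592/2)(-0.737) = 1.530 + 0.022 = 1.552 V.

1.55 V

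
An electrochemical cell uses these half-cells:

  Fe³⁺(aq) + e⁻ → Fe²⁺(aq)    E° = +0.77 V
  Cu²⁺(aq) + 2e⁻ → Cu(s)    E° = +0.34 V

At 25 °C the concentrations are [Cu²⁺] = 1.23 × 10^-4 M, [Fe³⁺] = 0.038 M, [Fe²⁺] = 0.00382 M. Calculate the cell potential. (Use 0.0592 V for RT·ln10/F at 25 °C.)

The Fe³⁺/Fe²⁺ couple has the higher reduction potential and acts as the cathode, so E°_cell = +0.77 − (+0.34) = 0.43 V.
Balancing electrons gives n = 2; the reaction quotient is Q = [Cu²⁺]·[Fe²⁺]^2/[Fe³⁺]^2 = 1.24 × 10^-6.
At 25 °C, E = E° − (0.0592/n) log Q = 0.43 − (0.0592/2)(-5.906) = 0.430 + 0.175 = 0.605 V.

0.605 V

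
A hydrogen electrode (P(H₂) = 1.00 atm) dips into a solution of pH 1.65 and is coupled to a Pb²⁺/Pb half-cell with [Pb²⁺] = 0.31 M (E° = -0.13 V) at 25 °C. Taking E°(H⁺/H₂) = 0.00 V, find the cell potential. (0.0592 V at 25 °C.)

0.047 V

The hydrogen couple is the cathode, so E°_cell = 0.13 V; n = 2.
[H⁺] = 10^(−1.65) = 0.022 M, and Q = [Pb²⁺]·P(H₂) / [H⁺]^2 = 619.
E = E° − (0.0592/2) log Q = 0.13 − (0.0592/2)(2.791) = 0.047 V.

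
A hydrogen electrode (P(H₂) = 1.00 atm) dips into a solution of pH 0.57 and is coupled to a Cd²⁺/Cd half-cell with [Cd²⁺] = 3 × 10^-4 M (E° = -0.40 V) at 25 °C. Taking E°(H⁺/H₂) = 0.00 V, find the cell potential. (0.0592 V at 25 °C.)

0.47 V

The hydrogen couple is the cathode, so E°_cell = 0.40 V; n = 2.
[H⁺] = 10^(−0.57) = 0.27 M, and Q = [Cd²⁺]·P(H₂) / [H⁺]^2 = 0.00414.
E = E° − (0.0592/2) log Q = 0.40 − (0.0592/2)(-2.383) = 0.471 V.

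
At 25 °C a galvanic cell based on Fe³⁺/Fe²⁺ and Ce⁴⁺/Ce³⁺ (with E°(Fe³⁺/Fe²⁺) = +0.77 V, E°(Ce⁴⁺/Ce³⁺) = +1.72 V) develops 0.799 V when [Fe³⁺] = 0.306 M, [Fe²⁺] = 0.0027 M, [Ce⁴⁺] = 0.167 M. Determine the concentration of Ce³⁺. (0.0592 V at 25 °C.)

0.52 M

From the Nernst equation, log Q = n(E° − E)/0.0592 = 1(0.95 − 0.799)/0.0592 = 2.551, so Q = 355.
With Q = [Fe³⁺]·[Ce³⁺]/([Fe²⁺]·[Ce⁴⁺]) and the known concentrations, [Ce³⁺] in the numerator gives [Ce³⁺] = 0.52 M.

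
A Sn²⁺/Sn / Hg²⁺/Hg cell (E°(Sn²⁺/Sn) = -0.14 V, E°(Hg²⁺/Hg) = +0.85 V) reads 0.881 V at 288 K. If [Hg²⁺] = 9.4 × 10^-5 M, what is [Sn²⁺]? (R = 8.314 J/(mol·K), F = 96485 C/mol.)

0.61 M

From the Nernst equation, ln Q = nF(E° − E)/RT = 2×96485×(0.99 − 0.881)/(8.314×288) = 8.784, so Q = 6530.
With Q = [Sn²⁺]/[Hg²⁺] and the known concentrations, [Sn²⁺] in the numerator gives [Sn²⁺] = 0.61 M.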